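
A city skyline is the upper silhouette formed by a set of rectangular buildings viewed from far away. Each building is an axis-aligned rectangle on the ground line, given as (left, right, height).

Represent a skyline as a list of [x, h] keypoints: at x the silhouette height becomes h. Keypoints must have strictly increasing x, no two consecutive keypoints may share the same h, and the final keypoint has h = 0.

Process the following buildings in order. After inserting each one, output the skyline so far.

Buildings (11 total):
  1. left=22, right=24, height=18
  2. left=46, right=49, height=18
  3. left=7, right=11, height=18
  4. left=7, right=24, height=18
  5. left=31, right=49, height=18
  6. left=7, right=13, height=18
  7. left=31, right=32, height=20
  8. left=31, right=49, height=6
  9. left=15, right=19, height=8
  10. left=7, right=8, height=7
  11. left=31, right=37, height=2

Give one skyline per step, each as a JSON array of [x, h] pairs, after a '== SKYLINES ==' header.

== SKYLINES ==
[[22,18],[24,0]]
[[22,18],[24,0],[46,18],[49,0]]
[[7,18],[11,0],[22,18],[24,0],[46,18],[49,0]]
[[7,18],[24,0],[46,18],[49,0]]
[[7,18],[24,0],[31,18],[49,0]]
[[7,18],[24,0],[31,18],[49,0]]
[[7,18],[24,0],[31,20],[32,18],[49,0]]
[[7,18],[24,0],[31,20],[32,18],[49,0]]
[[7,18],[24,0],[31,20],[32,18],[49,0]]
[[7,18],[24,0],[31,20],[32,18],[49,0]]
[[7,18],[24,0],[31,20],[32,18],[49,0]]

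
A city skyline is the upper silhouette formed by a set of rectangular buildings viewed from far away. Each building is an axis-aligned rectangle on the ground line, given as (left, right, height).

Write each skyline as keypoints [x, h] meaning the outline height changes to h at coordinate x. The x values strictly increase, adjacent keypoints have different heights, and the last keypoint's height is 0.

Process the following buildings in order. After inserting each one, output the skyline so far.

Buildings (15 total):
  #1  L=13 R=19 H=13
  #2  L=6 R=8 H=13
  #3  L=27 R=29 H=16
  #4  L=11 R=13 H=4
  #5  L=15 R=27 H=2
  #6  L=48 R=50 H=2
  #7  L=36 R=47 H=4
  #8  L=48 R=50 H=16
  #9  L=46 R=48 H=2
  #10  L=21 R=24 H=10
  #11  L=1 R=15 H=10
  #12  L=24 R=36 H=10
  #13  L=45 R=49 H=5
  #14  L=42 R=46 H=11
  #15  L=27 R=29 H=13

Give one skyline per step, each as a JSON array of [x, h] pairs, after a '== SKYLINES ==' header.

== SKYLINES ==
[[13,13],[19,0]]
[[6,13],[8,0],[13,13],[19,0]]
[[6,13],[8,0],[13,13],[19,0],[27,16],[29,0]]
[[6,13],[8,0],[11,4],[13,13],[19,0],[27,16],[29,0]]
[[6,13],[8,0],[11,4],[13,13],[19,2],[27,16],[29,0]]
[[6,13],[8,0],[11,4],[13,13],[19,2],[27,16],[29,0],[48,2],[50,0]]
[[6,13],[8,0],[11,4],[13,13],[19,2],[27,16],[29,0],[36,4],[47,0],[48,2],[50,0]]
[[6,13],[8,0],[11,4],[13,13],[19,2],[27,16],[29,0],[36,4],[47,0],[48,16],[50,0]]
[[6,13],[8,0],[11,4],[13,13],[19,2],[27,16],[29,0],[36,4],[47,2],[48,16],[50,0]]
[[6,13],[8,0],[11,4],[13,13],[19,2],[21,10],[24,2],[27,16],[29,0],[36,4],[47,2],[48,16],[50,0]]
[[1,10],[6,13],[8,10],[13,13],[19,2],[21,10],[24,2],[27,16],[29,0],[36,4],[47,2],[48,16],[50,0]]
[[1,10],[6,13],[8,10],[13,13],[19,2],[21,10],[27,16],[29,10],[36,4],[47,2],[48,16],[50,0]]
[[1,10],[6,13],[8,10],[13,13],[19,2],[21,10],[27,16],[29,10],[36,4],[45,5],[48,16],[50,0]]
[[1,10],[6,13],[8,10],[13,13],[19,2],[21,10],[27,16],[29,10],[36,4],[42,11],[46,5],[48,16],[50,0]]
[[1,10],[6,13],[8,10],[13,13],[19,2],[21,10],[27,16],[29,10],[36,4],[42,11],[46,5],[48,16],[50,0]]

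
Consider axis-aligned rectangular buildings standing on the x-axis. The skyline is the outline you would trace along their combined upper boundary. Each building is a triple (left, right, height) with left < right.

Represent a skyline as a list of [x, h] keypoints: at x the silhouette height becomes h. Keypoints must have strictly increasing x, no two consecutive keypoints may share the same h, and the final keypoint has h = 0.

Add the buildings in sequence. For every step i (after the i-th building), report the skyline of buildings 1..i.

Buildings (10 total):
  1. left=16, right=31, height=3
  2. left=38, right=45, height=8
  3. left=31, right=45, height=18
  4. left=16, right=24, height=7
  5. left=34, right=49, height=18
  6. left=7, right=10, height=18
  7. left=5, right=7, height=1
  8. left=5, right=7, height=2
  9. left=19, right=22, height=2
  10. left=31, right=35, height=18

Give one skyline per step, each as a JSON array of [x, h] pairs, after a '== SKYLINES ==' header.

== SKYLINES ==
[[16,3],[31,0]]
[[16,3],[31,0],[38,8],[45,0]]
[[16,3],[31,18],[45,0]]
[[16,7],[24,3],[31,18],[45,0]]
[[16,7],[24,3],[31,18],[49,0]]
[[7,18],[10,0],[16,7],[24,3],[31,18],[49,0]]
[[5,1],[7,18],[10,0],[16,7],[24,3],[31,18],[49,0]]
[[5,2],[7,18],[10,0],[16,7],[24,3],[31,18],[49,0]]
[[5,2],[7,18],[10,0],[16,7],[24,3],[31,18],[49,0]]
[[5,2],[7,18],[10,0],[16,7],[24,3],[31,18],[49,0]]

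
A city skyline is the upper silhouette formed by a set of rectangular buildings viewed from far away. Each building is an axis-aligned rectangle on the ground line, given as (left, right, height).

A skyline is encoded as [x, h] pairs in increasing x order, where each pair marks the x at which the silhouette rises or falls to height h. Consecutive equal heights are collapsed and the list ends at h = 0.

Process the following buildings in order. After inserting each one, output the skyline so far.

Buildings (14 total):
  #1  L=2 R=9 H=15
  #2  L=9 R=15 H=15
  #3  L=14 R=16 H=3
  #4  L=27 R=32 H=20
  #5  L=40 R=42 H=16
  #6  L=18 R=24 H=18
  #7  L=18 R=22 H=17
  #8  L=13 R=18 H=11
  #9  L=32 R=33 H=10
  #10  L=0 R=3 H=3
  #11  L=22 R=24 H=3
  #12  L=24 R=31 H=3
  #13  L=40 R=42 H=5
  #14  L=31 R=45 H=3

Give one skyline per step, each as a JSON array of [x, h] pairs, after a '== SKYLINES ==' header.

== SKYLINES ==
[[2,15],[9,0]]
[[2,15],[15,0]]
[[2,15],[15,3],[16,0]]
[[2,15],[15,3],[16,0],[27,20],[32,0]]
[[2,15],[15,3],[16,0],[27,20],[32,0],[40,16],[42,0]]
[[2,15],[15,3],[16,0],[18,18],[24,0],[27,20],[32,0],[40,16],[42,0]]
[[2,15],[15,3],[16,0],[18,18],[24,0],[27,20],[32,0],[40,16],[42,0]]
[[2,15],[15,11],[18,18],[24,0],[27,20],[32,0],[40,16],[42,0]]
[[2,15],[15,11],[18,18],[24,0],[27,20],[32,10],[33,0],[40,16],[42,0]]
[[0,3],[2,15],[15,11],[18,18],[24,0],[27,20],[32,10],[33,0],[40,16],[42,0]]
[[0,3],[2,15],[15,11],[18,18],[24,0],[27,20],[32,10],[33,0],[40,16],[42,0]]
[[0,3],[2,15],[15,11],[18,18],[24,3],[27,20],[32,10],[33,0],[40,16],[42,0]]
[[0,3],[2,15],[15,11],[18,18],[24,3],[27,20],[32,10],[33,0],[40,16],[42,0]]
[[0,3],[2,15],[15,11],[18,18],[24,3],[27,20],[32,10],[33,3],[40,16],[42,3],[45,0]]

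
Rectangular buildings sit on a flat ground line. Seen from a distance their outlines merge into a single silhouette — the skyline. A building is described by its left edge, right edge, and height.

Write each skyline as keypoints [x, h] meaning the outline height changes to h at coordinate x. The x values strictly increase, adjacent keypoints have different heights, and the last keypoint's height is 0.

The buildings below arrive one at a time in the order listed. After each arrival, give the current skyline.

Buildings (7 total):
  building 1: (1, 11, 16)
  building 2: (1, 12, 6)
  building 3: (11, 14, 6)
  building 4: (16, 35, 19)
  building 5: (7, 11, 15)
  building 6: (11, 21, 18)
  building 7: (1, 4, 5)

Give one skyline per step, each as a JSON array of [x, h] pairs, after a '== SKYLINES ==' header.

== SKYLINES ==
[[1,16],[11,0]]
[[1,16],[11,6],[12,0]]
[[1,16],[11,6],[14,0]]
[[1,16],[11,6],[14,0],[16,19],[35,0]]
[[1,16],[11,6],[14,0],[16,19],[35,0]]
[[1,16],[11,18],[16,19],[35,0]]
[[1,16],[11,18],[16,19],[35,0]]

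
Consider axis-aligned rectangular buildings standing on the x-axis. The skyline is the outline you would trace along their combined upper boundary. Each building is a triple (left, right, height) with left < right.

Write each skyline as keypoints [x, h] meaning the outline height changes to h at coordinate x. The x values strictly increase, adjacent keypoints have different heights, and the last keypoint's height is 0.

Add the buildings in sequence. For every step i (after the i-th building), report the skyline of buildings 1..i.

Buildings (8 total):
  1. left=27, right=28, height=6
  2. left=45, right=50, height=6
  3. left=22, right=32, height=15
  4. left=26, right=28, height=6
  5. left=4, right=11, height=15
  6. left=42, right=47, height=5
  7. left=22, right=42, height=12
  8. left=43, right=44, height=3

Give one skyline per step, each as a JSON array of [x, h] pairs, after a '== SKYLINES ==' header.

== SKYLINES ==
[[27,6],[28,0]]
[[27,6],[28,0],[45,6],[50,0]]
[[22,15],[32,0],[45,6],[50,0]]
[[22,15],[32,0],[45,6],[50,0]]
[[4,15],[11,0],[22,15],[32,0],[45,6],[50,0]]
[[4,15],[11,0],[22,15],[32,0],[42,5],[45,6],[50,0]]
[[4,15],[11,0],[22,15],[32,12],[42,5],[45,6],[50,0]]
[[4,15],[11,0],[22,15],[32,12],[42,5],[45,6],[50,0]]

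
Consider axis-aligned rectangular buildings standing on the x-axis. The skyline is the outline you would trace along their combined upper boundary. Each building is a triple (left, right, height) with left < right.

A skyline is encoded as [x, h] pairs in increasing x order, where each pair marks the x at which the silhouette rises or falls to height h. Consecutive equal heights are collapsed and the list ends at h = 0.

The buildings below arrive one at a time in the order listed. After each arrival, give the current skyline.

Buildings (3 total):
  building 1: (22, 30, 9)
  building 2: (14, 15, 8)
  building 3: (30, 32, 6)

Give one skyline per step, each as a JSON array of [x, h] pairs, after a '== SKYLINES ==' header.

== SKYLINES ==
[[22,9],[30,0]]
[[14,8],[15,0],[22,9],[30,0]]
[[14,8],[15,0],[22,9],[30,6],[32,0]]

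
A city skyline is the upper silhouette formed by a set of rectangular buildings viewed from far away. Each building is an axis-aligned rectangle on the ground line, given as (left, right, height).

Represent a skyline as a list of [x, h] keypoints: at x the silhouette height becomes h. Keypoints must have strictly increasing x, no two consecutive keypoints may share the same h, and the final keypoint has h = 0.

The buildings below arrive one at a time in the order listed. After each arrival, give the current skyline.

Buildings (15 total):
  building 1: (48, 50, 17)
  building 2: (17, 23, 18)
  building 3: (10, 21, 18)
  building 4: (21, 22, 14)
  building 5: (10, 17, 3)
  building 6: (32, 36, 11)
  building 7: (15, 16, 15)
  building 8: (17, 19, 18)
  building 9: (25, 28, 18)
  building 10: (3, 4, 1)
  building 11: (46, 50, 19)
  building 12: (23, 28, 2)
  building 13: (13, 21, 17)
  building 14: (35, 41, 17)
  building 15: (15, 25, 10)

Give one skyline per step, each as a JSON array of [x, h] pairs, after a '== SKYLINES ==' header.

== SKYLINES ==
[[48,17],[50,0]]
[[17,18],[23,0],[48,17],[50,0]]
[[10,18],[23,0],[48,17],[50,0]]
[[10,18],[23,0],[48,17],[50,0]]
[[10,18],[23,0],[48,17],[50,0]]
[[10,18],[23,0],[32,11],[36,0],[48,17],[50,0]]
[[10,18],[23,0],[32,11],[36,0],[48,17],[50,0]]
[[10,18],[23,0],[32,11],[36,0],[48,17],[50,0]]
[[10,18],[23,0],[25,18],[28,0],[32,11],[36,0],[48,17],[50,0]]
[[3,1],[4,0],[10,18],[23,0],[25,18],[28,0],[32,11],[36,0],[48,17],[50,0]]
[[3,1],[4,0],[10,18],[23,0],[25,18],[28,0],[32,11],[36,0],[46,19],[50,0]]
[[3,1],[4,0],[10,18],[23,2],[25,18],[28,0],[32,11],[36,0],[46,19],[50,0]]
[[3,1],[4,0],[10,18],[23,2],[25,18],[28,0],[32,11],[36,0],[46,19],[50,0]]
[[3,1],[4,0],[10,18],[23,2],[25,18],[28,0],[32,11],[35,17],[41,0],[46,19],[50,0]]
[[3,1],[4,0],[10,18],[23,10],[25,18],[28,0],[32,11],[35,17],[41,0],[46,19],[50,0]]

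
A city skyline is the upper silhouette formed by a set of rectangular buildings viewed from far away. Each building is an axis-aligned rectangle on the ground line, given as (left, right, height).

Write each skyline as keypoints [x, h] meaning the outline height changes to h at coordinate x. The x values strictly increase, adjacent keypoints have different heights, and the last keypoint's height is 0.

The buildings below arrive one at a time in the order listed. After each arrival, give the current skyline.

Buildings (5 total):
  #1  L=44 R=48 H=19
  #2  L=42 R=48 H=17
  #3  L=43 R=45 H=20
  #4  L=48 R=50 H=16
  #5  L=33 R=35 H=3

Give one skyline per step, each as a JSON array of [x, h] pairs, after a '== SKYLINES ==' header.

== SKYLINES ==
[[44,19],[48,0]]
[[42,17],[44,19],[48,0]]
[[42,17],[43,20],[45,19],[48,0]]
[[42,17],[43,20],[45,19],[48,16],[50,0]]
[[33,3],[35,0],[42,17],[43,20],[45,19],[48,16],[50,0]]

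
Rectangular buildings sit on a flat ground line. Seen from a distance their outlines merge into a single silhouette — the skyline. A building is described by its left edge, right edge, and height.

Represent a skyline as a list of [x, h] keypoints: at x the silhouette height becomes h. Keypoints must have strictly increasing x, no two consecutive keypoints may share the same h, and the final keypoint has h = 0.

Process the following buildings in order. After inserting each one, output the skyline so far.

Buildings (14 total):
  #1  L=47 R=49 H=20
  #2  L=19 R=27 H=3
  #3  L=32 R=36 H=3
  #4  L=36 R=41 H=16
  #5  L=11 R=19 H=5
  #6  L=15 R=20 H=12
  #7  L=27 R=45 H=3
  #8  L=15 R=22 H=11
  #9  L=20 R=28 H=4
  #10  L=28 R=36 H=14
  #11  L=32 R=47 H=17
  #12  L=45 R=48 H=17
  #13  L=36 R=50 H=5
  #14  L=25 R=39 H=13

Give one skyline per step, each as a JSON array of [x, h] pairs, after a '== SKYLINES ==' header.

== SKYLINES ==
[[47,20],[49,0]]
[[19,3],[27,0],[47,20],[49,0]]
[[19,3],[27,0],[32,3],[36,0],[47,20],[49,0]]
[[19,3],[27,0],[32,3],[36,16],[41,0],[47,20],[49,0]]
[[11,5],[19,3],[27,0],[32,3],[36,16],[41,0],[47,20],[49,0]]
[[11,5],[15,12],[20,3],[27,0],[32,3],[36,16],[41,0],[47,20],[49,0]]
[[11,5],[15,12],[20,3],[36,16],[41,3],[45,0],[47,20],[49,0]]
[[11,5],[15,12],[20,11],[22,3],[36,16],[41,3],[45,0],[47,20],[49,0]]
[[11,5],[15,12],[20,11],[22,4],[28,3],[36,16],[41,3],[45,0],[47,20],[49,0]]
[[11,5],[15,12],[20,11],[22,4],[28,14],[36,16],[41,3],[45,0],[47,20],[49,0]]
[[11,5],[15,12],[20,11],[22,4],[28,14],[32,17],[47,20],[49,0]]
[[11,5],[15,12],[20,11],[22,4],[28,14],[32,17],[47,20],[49,0]]
[[11,5],[15,12],[20,11],[22,4],[28,14],[32,17],[47,20],[49,5],[50,0]]
[[11,5],[15,12],[20,11],[22,4],[25,13],[28,14],[32,17],[47,20],[49,5],[50,0]]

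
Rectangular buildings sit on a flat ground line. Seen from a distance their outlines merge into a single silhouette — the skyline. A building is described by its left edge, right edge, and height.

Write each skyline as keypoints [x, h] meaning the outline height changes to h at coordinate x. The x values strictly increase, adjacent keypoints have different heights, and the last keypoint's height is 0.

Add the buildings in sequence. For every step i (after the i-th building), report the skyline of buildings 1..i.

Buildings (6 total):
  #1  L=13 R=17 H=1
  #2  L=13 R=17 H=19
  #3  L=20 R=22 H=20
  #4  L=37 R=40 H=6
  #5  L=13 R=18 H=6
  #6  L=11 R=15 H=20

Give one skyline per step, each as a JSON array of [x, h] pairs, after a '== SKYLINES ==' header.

== SKYLINES ==
[[13,1],[17,0]]
[[13,19],[17,0]]
[[13,19],[17,0],[20,20],[22,0]]
[[13,19],[17,0],[20,20],[22,0],[37,6],[40,0]]
[[13,19],[17,6],[18,0],[20,20],[22,0],[37,6],[40,0]]
[[11,20],[15,19],[17,6],[18,0],[20,20],[22,0],[37,6],[40,0]]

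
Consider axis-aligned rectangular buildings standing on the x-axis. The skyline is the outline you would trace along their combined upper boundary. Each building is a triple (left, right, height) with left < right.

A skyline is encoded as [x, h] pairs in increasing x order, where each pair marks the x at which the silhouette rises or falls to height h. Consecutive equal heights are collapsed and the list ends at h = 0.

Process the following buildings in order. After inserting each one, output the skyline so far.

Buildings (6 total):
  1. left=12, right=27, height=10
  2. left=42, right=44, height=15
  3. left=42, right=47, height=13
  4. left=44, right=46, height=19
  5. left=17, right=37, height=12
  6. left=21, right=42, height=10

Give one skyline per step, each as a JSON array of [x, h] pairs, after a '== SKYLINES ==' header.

== SKYLINES ==
[[12,10],[27,0]]
[[12,10],[27,0],[42,15],[44,0]]
[[12,10],[27,0],[42,15],[44,13],[47,0]]
[[12,10],[27,0],[42,15],[44,19],[46,13],[47,0]]
[[12,10],[17,12],[37,0],[42,15],[44,19],[46,13],[47,0]]
[[12,10],[17,12],[37,10],[42,15],[44,19],[46,13],[47,0]]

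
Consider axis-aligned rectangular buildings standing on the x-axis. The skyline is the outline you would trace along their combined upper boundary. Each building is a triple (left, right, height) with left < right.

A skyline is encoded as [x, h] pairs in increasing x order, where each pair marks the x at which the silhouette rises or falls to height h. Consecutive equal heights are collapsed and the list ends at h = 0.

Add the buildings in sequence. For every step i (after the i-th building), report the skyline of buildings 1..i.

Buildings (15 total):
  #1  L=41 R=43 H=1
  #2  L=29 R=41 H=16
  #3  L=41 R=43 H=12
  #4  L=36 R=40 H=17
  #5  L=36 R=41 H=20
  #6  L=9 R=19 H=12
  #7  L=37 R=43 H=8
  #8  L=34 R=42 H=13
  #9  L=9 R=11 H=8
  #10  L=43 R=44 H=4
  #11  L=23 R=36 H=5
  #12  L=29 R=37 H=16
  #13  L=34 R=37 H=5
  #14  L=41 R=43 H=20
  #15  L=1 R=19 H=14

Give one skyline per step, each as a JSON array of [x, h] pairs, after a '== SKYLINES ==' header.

== SKYLINES ==
[[41,1],[43,0]]
[[29,16],[41,1],[43,0]]
[[29,16],[41,12],[43,0]]
[[29,16],[36,17],[40,16],[41,12],[43,0]]
[[29,16],[36,20],[41,12],[43,0]]
[[9,12],[19,0],[29,16],[36,20],[41,12],[43,0]]
[[9,12],[19,0],[29,16],[36,20],[41,12],[43,0]]
[[9,12],[19,0],[29,16],[36,20],[41,13],[42,12],[43,0]]
[[9,12],[19,0],[29,16],[36,20],[41,13],[42,12],[43,0]]
[[9,12],[19,0],[29,16],[36,20],[41,13],[42,12],[43,4],[44,0]]
[[9,12],[19,0],[23,5],[29,16],[36,20],[41,13],[42,12],[43,4],[44,0]]
[[9,12],[19,0],[23,5],[29,16],[36,20],[41,13],[42,12],[43,4],[44,0]]
[[9,12],[19,0],[23,5],[29,16],[36,20],[41,13],[42,12],[43,4],[44,0]]
[[9,12],[19,0],[23,5],[29,16],[36,20],[43,4],[44,0]]
[[1,14],[19,0],[23,5],[29,16],[36,20],[43,4],[44,0]]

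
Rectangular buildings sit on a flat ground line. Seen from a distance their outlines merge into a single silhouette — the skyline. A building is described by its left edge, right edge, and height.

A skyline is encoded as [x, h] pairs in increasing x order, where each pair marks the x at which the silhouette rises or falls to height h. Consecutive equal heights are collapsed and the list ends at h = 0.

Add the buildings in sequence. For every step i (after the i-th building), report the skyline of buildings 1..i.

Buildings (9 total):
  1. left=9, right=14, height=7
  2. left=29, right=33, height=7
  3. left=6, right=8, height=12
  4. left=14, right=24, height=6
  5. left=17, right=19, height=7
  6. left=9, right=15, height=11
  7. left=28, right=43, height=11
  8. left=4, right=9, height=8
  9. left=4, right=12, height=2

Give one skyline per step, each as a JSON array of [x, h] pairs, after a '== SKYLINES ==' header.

== SKYLINES ==
[[9,7],[14,0]]
[[9,7],[14,0],[29,7],[33,0]]
[[6,12],[8,0],[9,7],[14,0],[29,7],[33,0]]
[[6,12],[8,0],[9,7],[14,6],[24,0],[29,7],[33,0]]
[[6,12],[8,0],[9,7],[14,6],[17,7],[19,6],[24,0],[29,7],[33,0]]
[[6,12],[8,0],[9,11],[15,6],[17,7],[19,6],[24,0],[29,7],[33,0]]
[[6,12],[8,0],[9,11],[15,6],[17,7],[19,6],[24,0],[28,11],[43,0]]
[[4,8],[6,12],[8,8],[9,11],[15,6],[17,7],[19,6],[24,0],[28,11],[43,0]]
[[4,8],[6,12],[8,8],[9,11],[15,6],[17,7],[19,6],[24,0],[28,11],[43,0]]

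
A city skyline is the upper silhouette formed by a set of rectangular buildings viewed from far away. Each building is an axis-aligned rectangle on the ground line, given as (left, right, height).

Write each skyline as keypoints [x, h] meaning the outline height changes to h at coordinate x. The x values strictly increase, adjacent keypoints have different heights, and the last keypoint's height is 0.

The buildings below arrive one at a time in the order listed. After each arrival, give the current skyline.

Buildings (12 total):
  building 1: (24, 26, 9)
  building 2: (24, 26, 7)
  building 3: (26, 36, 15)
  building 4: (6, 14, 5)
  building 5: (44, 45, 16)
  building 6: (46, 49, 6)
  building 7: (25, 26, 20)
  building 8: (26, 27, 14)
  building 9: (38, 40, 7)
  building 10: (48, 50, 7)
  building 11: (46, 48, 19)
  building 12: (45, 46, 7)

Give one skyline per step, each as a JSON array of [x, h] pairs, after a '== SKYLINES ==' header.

== SKYLINES ==
[[24,9],[26,0]]
[[24,9],[26,0]]
[[24,9],[26,15],[36,0]]
[[6,5],[14,0],[24,9],[26,15],[36,0]]
[[6,5],[14,0],[24,9],[26,15],[36,0],[44,16],[45,0]]
[[6,5],[14,0],[24,9],[26,15],[36,0],[44,16],[45,0],[46,6],[49,0]]
[[6,5],[14,0],[24,9],[25,20],[26,15],[36,0],[44,16],[45,0],[46,6],[49,0]]
[[6,5],[14,0],[24,9],[25,20],[26,15],[36,0],[44,16],[45,0],[46,6],[49,0]]
[[6,5],[14,0],[24,9],[25,20],[26,15],[36,0],[38,7],[40,0],[44,16],[45,0],[46,6],[49,0]]
[[6,5],[14,0],[24,9],[25,20],[26,15],[36,0],[38,7],[40,0],[44,16],[45,0],[46,6],[48,7],[50,0]]
[[6,5],[14,0],[24,9],[25,20],[26,15],[36,0],[38,7],[40,0],[44,16],[45,0],[46,19],[48,7],[50,0]]
[[6,5],[14,0],[24,9],[25,20],[26,15],[36,0],[38,7],[40,0],[44,16],[45,7],[46,19],[48,7],[50,0]]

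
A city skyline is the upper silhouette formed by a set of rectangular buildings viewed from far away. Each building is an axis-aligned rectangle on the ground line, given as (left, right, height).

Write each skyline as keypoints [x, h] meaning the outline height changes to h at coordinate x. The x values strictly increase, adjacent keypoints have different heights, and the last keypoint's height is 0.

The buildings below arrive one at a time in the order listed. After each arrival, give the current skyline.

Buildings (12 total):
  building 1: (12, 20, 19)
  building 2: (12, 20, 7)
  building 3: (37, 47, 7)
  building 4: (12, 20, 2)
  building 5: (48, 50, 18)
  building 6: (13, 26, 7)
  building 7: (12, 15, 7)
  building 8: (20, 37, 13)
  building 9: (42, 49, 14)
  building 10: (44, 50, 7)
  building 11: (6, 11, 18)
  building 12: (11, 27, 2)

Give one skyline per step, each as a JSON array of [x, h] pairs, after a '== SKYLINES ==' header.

== SKYLINES ==
[[12,19],[20,0]]
[[12,19],[20,0]]
[[12,19],[20,0],[37,7],[47,0]]
[[12,19],[20,0],[37,7],[47,0]]
[[12,19],[20,0],[37,7],[47,0],[48,18],[50,0]]
[[12,19],[20,7],[26,0],[37,7],[47,0],[48,18],[50,0]]
[[12,19],[20,7],[26,0],[37,7],[47,0],[48,18],[50,0]]
[[12,19],[20,13],[37,7],[47,0],[48,18],[50,0]]
[[12,19],[20,13],[37,7],[42,14],[48,18],[50,0]]
[[12,19],[20,13],[37,7],[42,14],[48,18],[50,0]]
[[6,18],[11,0],[12,19],[20,13],[37,7],[42,14],[48,18],[50,0]]
[[6,18],[11,2],[12,19],[20,13],[37,7],[42,14],[48,18],[50,0]]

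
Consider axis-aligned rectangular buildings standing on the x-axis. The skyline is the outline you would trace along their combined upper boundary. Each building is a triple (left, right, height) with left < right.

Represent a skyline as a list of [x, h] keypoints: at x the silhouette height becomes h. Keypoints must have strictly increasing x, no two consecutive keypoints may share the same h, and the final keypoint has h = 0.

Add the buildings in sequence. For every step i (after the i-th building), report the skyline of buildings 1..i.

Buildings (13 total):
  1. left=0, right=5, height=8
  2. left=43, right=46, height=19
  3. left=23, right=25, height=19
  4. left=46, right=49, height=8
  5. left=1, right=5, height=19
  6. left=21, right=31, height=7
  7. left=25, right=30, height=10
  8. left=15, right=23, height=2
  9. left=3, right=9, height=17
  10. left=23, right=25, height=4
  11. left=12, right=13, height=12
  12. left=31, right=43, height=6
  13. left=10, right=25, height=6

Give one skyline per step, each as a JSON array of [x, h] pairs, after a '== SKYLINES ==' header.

== SKYLINES ==
[[0,8],[5,0]]
[[0,8],[5,0],[43,19],[46,0]]
[[0,8],[5,0],[23,19],[25,0],[43,19],[46,0]]
[[0,8],[5,0],[23,19],[25,0],[43,19],[46,8],[49,0]]
[[0,8],[1,19],[5,0],[23,19],[25,0],[43,19],[46,8],[49,0]]
[[0,8],[1,19],[5,0],[21,7],[23,19],[25,7],[31,0],[43,19],[46,8],[49,0]]
[[0,8],[1,19],[5,0],[21,7],[23,19],[25,10],[30,7],[31,0],[43,19],[46,8],[49,0]]
[[0,8],[1,19],[5,0],[15,2],[21,7],[23,19],[25,10],[30,7],[31,0],[43,19],[46,8],[49,0]]
[[0,8],[1,19],[5,17],[9,0],[15,2],[21,7],[23,19],[25,10],[30,7],[31,0],[43,19],[46,8],[49,0]]
[[0,8],[1,19],[5,17],[9,0],[15,2],[21,7],[23,19],[25,10],[30,7],[31,0],[43,19],[46,8],[49,0]]
[[0,8],[1,19],[5,17],[9,0],[12,12],[13,0],[15,2],[21,7],[23,19],[25,10],[30,7],[31,0],[43,19],[46,8],[49,0]]
[[0,8],[1,19],[5,17],[9,0],[12,12],[13,0],[15,2],[21,7],[23,19],[25,10],[30,7],[31,6],[43,19],[46,8],[49,0]]
[[0,8],[1,19],[5,17],[9,0],[10,6],[12,12],[13,6],[21,7],[23,19],[25,10],[30,7],[31,6],[43,19],[46,8],[49,0]]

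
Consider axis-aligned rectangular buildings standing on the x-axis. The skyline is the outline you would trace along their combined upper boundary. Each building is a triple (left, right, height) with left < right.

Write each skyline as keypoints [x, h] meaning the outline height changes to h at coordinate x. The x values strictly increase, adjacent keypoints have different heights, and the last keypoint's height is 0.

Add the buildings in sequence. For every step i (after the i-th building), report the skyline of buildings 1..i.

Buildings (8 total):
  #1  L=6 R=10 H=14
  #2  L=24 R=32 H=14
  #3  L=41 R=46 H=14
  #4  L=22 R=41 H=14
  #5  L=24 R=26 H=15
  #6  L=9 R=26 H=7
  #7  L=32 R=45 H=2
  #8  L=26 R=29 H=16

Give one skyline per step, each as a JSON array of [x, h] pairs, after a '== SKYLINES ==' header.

== SKYLINES ==
[[6,14],[10,0]]
[[6,14],[10,0],[24,14],[32,0]]
[[6,14],[10,0],[24,14],[32,0],[41,14],[46,0]]
[[6,14],[10,0],[22,14],[46,0]]
[[6,14],[10,0],[22,14],[24,15],[26,14],[46,0]]
[[6,14],[10,7],[22,14],[24,15],[26,14],[46,0]]
[[6,14],[10,7],[22,14],[24,15],[26,14],[46,0]]
[[6,14],[10,7],[22,14],[24,15],[26,16],[29,14],[46,0]]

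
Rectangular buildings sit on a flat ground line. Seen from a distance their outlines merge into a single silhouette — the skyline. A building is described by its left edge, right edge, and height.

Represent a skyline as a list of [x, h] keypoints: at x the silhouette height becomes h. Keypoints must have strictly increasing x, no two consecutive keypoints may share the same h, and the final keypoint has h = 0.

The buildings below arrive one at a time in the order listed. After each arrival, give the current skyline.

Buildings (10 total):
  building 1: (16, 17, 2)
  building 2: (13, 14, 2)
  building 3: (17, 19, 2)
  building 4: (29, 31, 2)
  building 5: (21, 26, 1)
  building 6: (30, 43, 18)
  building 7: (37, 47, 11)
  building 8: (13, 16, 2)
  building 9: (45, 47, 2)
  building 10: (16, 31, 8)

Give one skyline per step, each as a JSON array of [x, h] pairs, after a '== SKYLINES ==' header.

== SKYLINES ==
[[16,2],[17,0]]
[[13,2],[14,0],[16,2],[17,0]]
[[13,2],[14,0],[16,2],[19,0]]
[[13,2],[14,0],[16,2],[19,0],[29,2],[31,0]]
[[13,2],[14,0],[16,2],[19,0],[21,1],[26,0],[29,2],[31,0]]
[[13,2],[14,0],[16,2],[19,0],[21,1],[26,0],[29,2],[30,18],[43,0]]
[[13,2],[14,0],[16,2],[19,0],[21,1],[26,0],[29,2],[30,18],[43,11],[47,0]]
[[13,2],[19,0],[21,1],[26,0],[29,2],[30,18],[43,11],[47,0]]
[[13,2],[19,0],[21,1],[26,0],[29,2],[30,18],[43,11],[47,0]]
[[13,2],[16,8],[30,18],[43,11],[47,0]]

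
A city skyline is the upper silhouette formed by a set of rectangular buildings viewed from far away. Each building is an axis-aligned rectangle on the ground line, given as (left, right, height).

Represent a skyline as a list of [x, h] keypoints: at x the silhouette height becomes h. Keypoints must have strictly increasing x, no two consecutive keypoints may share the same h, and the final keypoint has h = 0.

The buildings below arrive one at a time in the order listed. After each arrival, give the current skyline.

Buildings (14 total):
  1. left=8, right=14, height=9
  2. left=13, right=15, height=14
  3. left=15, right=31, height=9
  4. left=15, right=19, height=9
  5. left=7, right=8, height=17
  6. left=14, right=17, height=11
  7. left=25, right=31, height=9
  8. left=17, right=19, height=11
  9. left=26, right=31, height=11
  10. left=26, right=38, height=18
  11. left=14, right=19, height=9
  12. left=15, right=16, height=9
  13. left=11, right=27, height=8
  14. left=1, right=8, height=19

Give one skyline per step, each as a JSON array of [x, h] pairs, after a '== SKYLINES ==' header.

== SKYLINES ==
[[8,9],[14,0]]
[[8,9],[13,14],[15,0]]
[[8,9],[13,14],[15,9],[31,0]]
[[8,9],[13,14],[15,9],[31,0]]
[[7,17],[8,9],[13,14],[15,9],[31,0]]
[[7,17],[8,9],[13,14],[15,11],[17,9],[31,0]]
[[7,17],[8,9],[13,14],[15,11],[17,9],[31,0]]
[[7,17],[8,9],[13,14],[15,11],[19,9],[31,0]]
[[7,17],[8,9],[13,14],[15,11],[19,9],[26,11],[31,0]]
[[7,17],[8,9],[13,14],[15,11],[19,9],[26,18],[38,0]]
[[7,17],[8,9],[13,14],[15,11],[19,9],[26,18],[38,0]]
[[7,17],[8,9],[13,14],[15,11],[19,9],[26,18],[38,0]]
[[7,17],[8,9],[13,14],[15,11],[19,9],[26,18],[38,0]]
[[1,19],[8,9],[13,14],[15,11],[19,9],[26,18],[38,0]]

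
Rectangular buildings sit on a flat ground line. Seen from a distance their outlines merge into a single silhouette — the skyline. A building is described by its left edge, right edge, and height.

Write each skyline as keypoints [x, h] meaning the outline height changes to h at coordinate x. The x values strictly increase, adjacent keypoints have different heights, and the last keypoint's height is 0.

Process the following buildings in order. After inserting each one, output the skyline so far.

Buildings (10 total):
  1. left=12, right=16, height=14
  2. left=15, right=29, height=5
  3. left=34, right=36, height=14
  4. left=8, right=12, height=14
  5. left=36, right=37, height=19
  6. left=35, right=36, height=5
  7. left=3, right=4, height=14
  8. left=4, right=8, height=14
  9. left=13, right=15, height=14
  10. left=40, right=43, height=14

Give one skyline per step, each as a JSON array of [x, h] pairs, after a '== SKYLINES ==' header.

== SKYLINES ==
[[12,14],[16,0]]
[[12,14],[16,5],[29,0]]
[[12,14],[16,5],[29,0],[34,14],[36,0]]
[[8,14],[16,5],[29,0],[34,14],[36,0]]
[[8,14],[16,5],[29,0],[34,14],[36,19],[37,0]]
[[8,14],[16,5],[29,0],[34,14],[36,19],[37,0]]
[[3,14],[4,0],[8,14],[16,5],[29,0],[34,14],[36,19],[37,0]]
[[3,14],[16,5],[29,0],[34,14],[36,19],[37,0]]
[[3,14],[16,5],[29,0],[34,14],[36,19],[37,0]]
[[3,14],[16,5],[29,0],[34,14],[36,19],[37,0],[40,14],[43,0]]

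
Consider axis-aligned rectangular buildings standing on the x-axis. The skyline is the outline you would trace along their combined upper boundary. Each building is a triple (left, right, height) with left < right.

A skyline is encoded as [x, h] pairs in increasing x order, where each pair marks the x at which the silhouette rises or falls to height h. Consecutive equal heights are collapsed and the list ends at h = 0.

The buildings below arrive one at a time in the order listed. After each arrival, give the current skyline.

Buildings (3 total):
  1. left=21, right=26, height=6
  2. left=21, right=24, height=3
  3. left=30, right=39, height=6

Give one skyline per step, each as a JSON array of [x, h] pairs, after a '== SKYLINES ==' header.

== SKYLINES ==
[[21,6],[26,0]]
[[21,6],[26,0]]
[[21,6],[26,0],[30,6],[39,0]]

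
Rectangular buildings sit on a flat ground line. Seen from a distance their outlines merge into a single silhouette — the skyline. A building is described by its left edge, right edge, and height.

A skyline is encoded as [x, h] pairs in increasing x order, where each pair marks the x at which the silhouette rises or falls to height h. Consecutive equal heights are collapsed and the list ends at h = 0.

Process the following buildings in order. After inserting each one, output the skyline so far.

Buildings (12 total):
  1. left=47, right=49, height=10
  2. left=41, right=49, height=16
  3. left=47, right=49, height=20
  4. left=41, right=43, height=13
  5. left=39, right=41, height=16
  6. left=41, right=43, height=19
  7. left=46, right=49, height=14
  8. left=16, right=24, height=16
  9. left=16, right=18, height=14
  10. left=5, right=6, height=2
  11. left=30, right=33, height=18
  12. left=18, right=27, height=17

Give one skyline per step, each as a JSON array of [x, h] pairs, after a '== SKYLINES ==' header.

== SKYLINES ==
[[47,10],[49,0]]
[[41,16],[49,0]]
[[41,16],[47,20],[49,0]]
[[41,16],[47,20],[49,0]]
[[39,16],[47,20],[49,0]]
[[39,16],[41,19],[43,16],[47,20],[49,0]]
[[39,16],[41,19],[43,16],[47,20],[49,0]]
[[16,16],[24,0],[39,16],[41,19],[43,16],[47,20],[49,0]]
[[16,16],[24,0],[39,16],[41,19],[43,16],[47,20],[49,0]]
[[5,2],[6,0],[16,16],[24,0],[39,16],[41,19],[43,16],[47,20],[49,0]]
[[5,2],[6,0],[16,16],[24,0],[30,18],[33,0],[39,16],[41,19],[43,16],[47,20],[49,0]]
[[5,2],[6,0],[16,16],[18,17],[27,0],[30,18],[33,0],[39,16],[41,19],[43,16],[47,20],[49,0]]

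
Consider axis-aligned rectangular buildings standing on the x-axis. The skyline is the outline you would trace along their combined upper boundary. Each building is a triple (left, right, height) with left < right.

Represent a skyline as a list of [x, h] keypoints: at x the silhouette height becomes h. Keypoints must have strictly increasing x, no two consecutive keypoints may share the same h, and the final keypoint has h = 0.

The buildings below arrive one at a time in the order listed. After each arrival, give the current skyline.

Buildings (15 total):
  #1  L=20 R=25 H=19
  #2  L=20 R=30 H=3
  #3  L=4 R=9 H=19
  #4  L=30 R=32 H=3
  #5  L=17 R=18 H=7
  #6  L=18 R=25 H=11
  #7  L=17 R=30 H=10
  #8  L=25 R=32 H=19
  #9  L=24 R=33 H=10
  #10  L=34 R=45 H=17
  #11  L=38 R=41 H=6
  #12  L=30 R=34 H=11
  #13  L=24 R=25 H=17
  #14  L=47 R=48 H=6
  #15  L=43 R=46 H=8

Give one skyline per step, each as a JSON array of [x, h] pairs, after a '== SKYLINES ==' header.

== SKYLINES ==
[[20,19],[25,0]]
[[20,19],[25,3],[30,0]]
[[4,19],[9,0],[20,19],[25,3],[30,0]]
[[4,19],[9,0],[20,19],[25,3],[32,0]]
[[4,19],[9,0],[17,7],[18,0],[20,19],[25,3],[32,0]]
[[4,19],[9,0],[17,7],[18,11],[20,19],[25,3],[32,0]]
[[4,19],[9,0],[17,10],[18,11],[20,19],[25,10],[30,3],[32,0]]
[[4,19],[9,0],[17,10],[18,11],[20,19],[32,0]]
[[4,19],[9,0],[17,10],[18,11],[20,19],[32,10],[33,0]]
[[4,19],[9,0],[17,10],[18,11],[20,19],[32,10],[33,0],[34,17],[45,0]]
[[4,19],[9,0],[17,10],[18,11],[20,19],[32,10],[33,0],[34,17],[45,0]]
[[4,19],[9,0],[17,10],[18,11],[20,19],[32,11],[34,17],[45,0]]
[[4,19],[9,0],[17,10],[18,11],[20,19],[32,11],[34,17],[45,0]]
[[4,19],[9,0],[17,10],[18,11],[20,19],[32,11],[34,17],[45,0],[47,6],[48,0]]
[[4,19],[9,0],[17,10],[18,11],[20,19],[32,11],[34,17],[45,8],[46,0],[47,6],[48,0]]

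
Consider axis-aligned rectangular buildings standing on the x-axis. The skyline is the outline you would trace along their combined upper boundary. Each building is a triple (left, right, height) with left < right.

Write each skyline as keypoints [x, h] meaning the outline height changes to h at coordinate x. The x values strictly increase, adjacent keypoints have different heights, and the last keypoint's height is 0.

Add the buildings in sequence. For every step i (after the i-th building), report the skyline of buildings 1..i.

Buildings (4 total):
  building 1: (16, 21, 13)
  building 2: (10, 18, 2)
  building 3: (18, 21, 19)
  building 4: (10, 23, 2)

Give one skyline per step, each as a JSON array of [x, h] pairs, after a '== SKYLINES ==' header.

== SKYLINES ==
[[16,13],[21,0]]
[[10,2],[16,13],[21,0]]
[[10,2],[16,13],[18,19],[21,0]]
[[10,2],[16,13],[18,19],[21,2],[23,0]]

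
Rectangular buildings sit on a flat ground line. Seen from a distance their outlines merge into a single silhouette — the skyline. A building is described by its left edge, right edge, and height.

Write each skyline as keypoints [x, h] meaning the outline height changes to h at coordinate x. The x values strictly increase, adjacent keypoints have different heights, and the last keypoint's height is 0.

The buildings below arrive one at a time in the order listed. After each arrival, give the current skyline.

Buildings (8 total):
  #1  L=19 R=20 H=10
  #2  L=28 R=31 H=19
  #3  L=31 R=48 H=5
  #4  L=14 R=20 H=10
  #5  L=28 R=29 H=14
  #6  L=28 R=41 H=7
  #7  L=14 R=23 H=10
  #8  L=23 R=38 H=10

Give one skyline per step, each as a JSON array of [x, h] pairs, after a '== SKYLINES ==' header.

== SKYLINES ==
[[19,10],[20,0]]
[[19,10],[20,0],[28,19],[31,0]]
[[19,10],[20,0],[28,19],[31,5],[48,0]]
[[14,10],[20,0],[28,19],[31,5],[48,0]]
[[14,10],[20,0],[28,19],[31,5],[48,0]]
[[14,10],[20,0],[28,19],[31,7],[41,5],[48,0]]
[[14,10],[23,0],[28,19],[31,7],[41,5],[48,0]]
[[14,10],[28,19],[31,10],[38,7],[41,5],[48,0]]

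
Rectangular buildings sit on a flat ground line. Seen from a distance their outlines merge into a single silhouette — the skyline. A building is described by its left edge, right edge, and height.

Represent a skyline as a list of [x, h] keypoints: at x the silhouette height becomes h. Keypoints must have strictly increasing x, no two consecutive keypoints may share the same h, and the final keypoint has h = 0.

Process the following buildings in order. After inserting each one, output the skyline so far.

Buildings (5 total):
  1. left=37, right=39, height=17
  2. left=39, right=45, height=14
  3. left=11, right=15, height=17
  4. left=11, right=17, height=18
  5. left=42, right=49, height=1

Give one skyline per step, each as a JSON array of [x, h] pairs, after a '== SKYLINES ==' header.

== SKYLINES ==
[[37,17],[39,0]]
[[37,17],[39,14],[45,0]]
[[11,17],[15,0],[37,17],[39,14],[45,0]]
[[11,18],[17,0],[37,17],[39,14],[45,0]]
[[11,18],[17,0],[37,17],[39,14],[45,1],[49,0]]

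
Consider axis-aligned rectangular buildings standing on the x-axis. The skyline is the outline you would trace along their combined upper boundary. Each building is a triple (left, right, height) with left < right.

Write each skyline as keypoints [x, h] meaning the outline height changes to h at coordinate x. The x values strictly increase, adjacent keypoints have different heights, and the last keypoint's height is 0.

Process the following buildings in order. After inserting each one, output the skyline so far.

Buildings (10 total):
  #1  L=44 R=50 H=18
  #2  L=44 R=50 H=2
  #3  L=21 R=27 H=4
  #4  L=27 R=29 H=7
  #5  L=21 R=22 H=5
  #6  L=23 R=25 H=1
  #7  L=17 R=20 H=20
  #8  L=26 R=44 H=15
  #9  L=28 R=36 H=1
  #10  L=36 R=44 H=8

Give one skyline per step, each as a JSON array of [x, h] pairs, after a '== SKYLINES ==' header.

== SKYLINES ==
[[44,18],[50,0]]
[[44,18],[50,0]]
[[21,4],[27,0],[44,18],[50,0]]
[[21,4],[27,7],[29,0],[44,18],[50,0]]
[[21,5],[22,4],[27,7],[29,0],[44,18],[50,0]]
[[21,5],[22,4],[27,7],[29,0],[44,18],[50,0]]
[[17,20],[20,0],[21,5],[22,4],[27,7],[29,0],[44,18],[50,0]]
[[17,20],[20,0],[21,5],[22,4],[26,15],[44,18],[50,0]]
[[17,20],[20,0],[21,5],[22,4],[26,15],[44,18],[50,0]]
[[17,20],[20,0],[21,5],[22,4],[26,15],[44,18],[50,0]]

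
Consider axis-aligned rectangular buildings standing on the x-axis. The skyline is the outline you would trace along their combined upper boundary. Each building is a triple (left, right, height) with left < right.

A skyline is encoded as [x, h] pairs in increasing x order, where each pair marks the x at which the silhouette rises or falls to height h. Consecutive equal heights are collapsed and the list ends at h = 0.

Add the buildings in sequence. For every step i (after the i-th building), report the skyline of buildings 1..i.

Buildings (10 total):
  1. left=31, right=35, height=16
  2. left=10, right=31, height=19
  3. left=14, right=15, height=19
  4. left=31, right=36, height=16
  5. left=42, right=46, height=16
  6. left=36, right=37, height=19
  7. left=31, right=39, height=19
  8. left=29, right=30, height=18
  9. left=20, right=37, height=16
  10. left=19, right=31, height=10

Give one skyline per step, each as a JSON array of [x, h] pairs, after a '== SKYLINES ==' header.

== SKYLINES ==
[[31,16],[35,0]]
[[10,19],[31,16],[35,0]]
[[10,19],[31,16],[35,0]]
[[10,19],[31,16],[36,0]]
[[10,19],[31,16],[36,0],[42,16],[46,0]]
[[10,19],[31,16],[36,19],[37,0],[42,16],[46,0]]
[[10,19],[39,0],[42,16],[46,0]]
[[10,19],[39,0],[42,16],[46,0]]
[[10,19],[39,0],[42,16],[46,0]]
[[10,19],[39,0],[42,16],[46,0]]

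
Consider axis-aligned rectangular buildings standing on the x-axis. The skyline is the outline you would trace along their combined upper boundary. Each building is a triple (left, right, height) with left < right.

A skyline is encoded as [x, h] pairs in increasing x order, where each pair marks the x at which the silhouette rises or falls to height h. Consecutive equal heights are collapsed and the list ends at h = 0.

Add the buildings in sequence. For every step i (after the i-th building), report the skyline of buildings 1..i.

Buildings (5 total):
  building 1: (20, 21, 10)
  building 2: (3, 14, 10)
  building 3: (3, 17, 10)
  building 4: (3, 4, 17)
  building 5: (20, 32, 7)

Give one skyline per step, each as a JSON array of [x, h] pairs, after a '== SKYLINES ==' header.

== SKYLINES ==
[[20,10],[21,0]]
[[3,10],[14,0],[20,10],[21,0]]
[[3,10],[17,0],[20,10],[21,0]]
[[3,17],[4,10],[17,0],[20,10],[21,0]]
[[3,17],[4,10],[17,0],[20,10],[21,7],[32,0]]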